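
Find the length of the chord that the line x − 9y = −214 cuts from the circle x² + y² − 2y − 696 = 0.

Substitute y = (214 + x)/9:
82x² + 410x − 14432 = 0  ⟹  x² + 5x − 176 = 0
x = 11 or x = −16, giving (11, 25) and (−16, 22).
Chord length = distance between (11, 25) and (−16, 22) = √738 = 3√82.

3√82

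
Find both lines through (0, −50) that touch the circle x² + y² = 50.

7x + y = −50 and 7x − y = 50

Let a tangent through (0, −50) have slope m. Its distance from (0, 0) must equal 5√2:
(0m − (50))² = 50(m² + 1)
m² − 49 = 0, so m = −7 or m = 7.
Through (0, −50) these give 7x + y = −50 and 7x − y = 50.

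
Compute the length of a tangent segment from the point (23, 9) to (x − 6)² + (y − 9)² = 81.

Centre (6, 9), r² = 81. |PO|² = (17)² + (0)² = 289.
By the tangent–radius right angle, tangent length = √(|PO|² − r²) = √208 = 4√13.

4√13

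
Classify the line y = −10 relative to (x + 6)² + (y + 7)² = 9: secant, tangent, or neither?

tangent

Centre (−6, −7), r² = 9. Distance² from centre to line = (3)² = 9.
Since d² = r², the line is tangent.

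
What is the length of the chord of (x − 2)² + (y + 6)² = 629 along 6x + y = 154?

2√37

The distance from (2, −6) to the line is 148/√37, and r² = 629.
Chord = 2√(r² − d²) = 2·√(37) = 2√37.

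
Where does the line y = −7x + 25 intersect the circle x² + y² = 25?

(3, 4) and (4, −3)

Express y = −7x + 25 and substitute into the circle:
50x² − 350x + 600 = 0  ⟹  x² − 7x + 12 = 0
x = 4 or x = 3, giving (4, −3) and (3, 4).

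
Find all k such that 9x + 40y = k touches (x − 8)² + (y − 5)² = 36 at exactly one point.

For a tangent, require d(centre, line) = r = 6.
|9·8 + 40·5 − k| / √1681 = 6
|k − (272)| = 6·41, so k = 518 or k = 26.

k = 26 or k = 518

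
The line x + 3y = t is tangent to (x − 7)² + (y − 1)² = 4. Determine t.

For a tangent, require d(centre, line) = r = 2.
|1·7 + 3·1 − t| / √10 = 2
|t − (10)| = 2√10.

t = 10 ± 2√10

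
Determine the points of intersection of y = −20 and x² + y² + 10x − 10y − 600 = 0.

Substitute y = −20:
x² + 10x = 0
x = 0 or x = −10, giving (0, −20) and (−10, −20).

(−10, −20) and (0, −20)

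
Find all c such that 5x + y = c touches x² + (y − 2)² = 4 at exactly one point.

The line touches the circle iff its distance from (0, 2) is 2:
|5·0 + 1·2 − c| / √26 = 2
|c − (2)| = 2√26.

c = 2 ± 2√26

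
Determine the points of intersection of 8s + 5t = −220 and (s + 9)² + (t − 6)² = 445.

From the line, t = (−220 − 8s)/5. Substituting:
89s² + 4450s + 53400 = 0  ⟹  s² + 50s + 600 = 0
s = −20 or s = −30, giving (−20, −12) and (−30, 4).

(−30, 4) and (−20, −12)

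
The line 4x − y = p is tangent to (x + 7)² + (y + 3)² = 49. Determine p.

The line touches the circle iff its distance from (−7, −3) is 7:
|4·(−7) − 1·(−3) − p| / √17 = 7
|p − (−25)| = 7√17.

p = −25 ± 7√17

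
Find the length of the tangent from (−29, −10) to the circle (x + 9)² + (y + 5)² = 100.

The centre is (−9, −5) and r = 10. The square of the distance from P to the centre is 400 + 25 = 425.
Power of the point: PT² = |PO|² − r² = 325, so PT = 5√13.

5√13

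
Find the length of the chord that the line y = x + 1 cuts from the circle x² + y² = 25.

Centre (0, 0), r² = 25. Perpendicular distance d from centre to line = |1| / √2 = 1/√2.
Half the chord is √(r² − d²) = √(49/2), so the full chord is 7√2.

7√2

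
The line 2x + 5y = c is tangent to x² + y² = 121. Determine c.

The line touches the circle iff its distance from (0, 0) is 11:
|2·0 + 5·0 − c| / √29 = 11
|c| = 11√29.

c = ±11√29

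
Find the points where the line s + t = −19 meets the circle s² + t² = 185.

From the line, t = −s − 19. Substituting:
2s² + 38s + 176 = 0  ⟹  s² + 19s + 88 = 0
s = −8 or s = −11, giving (−8, −11) and (−11, −8).

(−11, −8) and (−8, −11)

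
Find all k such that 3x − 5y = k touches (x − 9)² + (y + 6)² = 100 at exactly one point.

k = 57 ± 10√34

The line touches the circle iff its distance from (9, −6) is 10:
|3·9 − 5·(−6) − k| / √34 = 10
|k − (57)| = 10√34.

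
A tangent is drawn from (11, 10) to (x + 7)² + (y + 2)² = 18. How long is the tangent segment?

15√2

With centre O = (−7, −2), |OP|² = 468 and r² = 18.
Power of the point: PT² = |PO|² − r² = 450, so PT = 15√2.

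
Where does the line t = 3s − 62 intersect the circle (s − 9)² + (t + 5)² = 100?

(17, −11) and (19, −5)

Substitute t = 3s − 62:
10s² − 360s + 3230 = 0  ⟹  s² − 36s + 323 = 0
s = 19 or s = 17, giving (19, −5) and (17, −11).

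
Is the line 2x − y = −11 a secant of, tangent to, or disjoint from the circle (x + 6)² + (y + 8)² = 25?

Substituting the line into the circle gives 5x² + 88x + 372 = 0.
Δ = 7744 − 7440 = 304.
Two real roots: the line is a secant.

secant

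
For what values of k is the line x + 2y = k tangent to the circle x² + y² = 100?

For a tangent, require d(centre, line) = r = 10.
|1·0 + 2·0 − k| / √5 = 10
|k| = 10√5.

k = ±10√5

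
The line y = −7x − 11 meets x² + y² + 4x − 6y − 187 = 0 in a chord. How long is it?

20√2

From the line, y = −7x − 11. Substituting:
50x² + 200x = 0  ⟹  x² + 4x = 0
x = 0 or x = −4, giving (0, −11) and (−4, 17).
|(0, −11) − (−4, 17)| = √((4)² + (−28)²) = 20√2.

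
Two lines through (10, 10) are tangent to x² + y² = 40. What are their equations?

Write the tangent as mx − y + (10 − m·(10)) = 0 and set its distance from the centre to 2√10:
(−10m − (−10))² = 40(m² + 1)
3m² − 10m + 3 = 0, so m = 3 or m = 1/3.
Through (10, 10) these give 3x − y = 20 and x − 3y = −20.

3x − y = 20 and x − 3y = −20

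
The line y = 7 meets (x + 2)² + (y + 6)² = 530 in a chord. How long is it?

Centre (−2, −6), r² = 530. Perpendicular distance d from centre to line = |−13| / √1 = 13.
Chord = 2√(r² − d²) = 2·√(361) = 38.

38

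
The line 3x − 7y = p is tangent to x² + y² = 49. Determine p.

For a tangent, require d(centre, line) = r = 7.
|3·0 − 7·0 − p| / √58 = 7
|p| = 7√58.

p = ±7√58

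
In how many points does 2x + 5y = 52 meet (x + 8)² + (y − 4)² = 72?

Centre (−8, 4), r² = 72. Distance² from centre to line = (−48)²/29 = 2304/29.
Since d² > r², the line lies outside the circle.

0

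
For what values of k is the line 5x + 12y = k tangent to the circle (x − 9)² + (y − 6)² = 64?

k = 13 or k = 221

For a tangent, require d(centre, line) = r = 8.
|5·9 + 12·6 − k| / √169 = 8
|k − (117)| = 8·13, so k = 221 or k = 13.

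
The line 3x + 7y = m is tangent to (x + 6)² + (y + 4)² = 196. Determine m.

Tangency holds when the distance from the centre (−6, −4) to the line equals the radius 14:
|3·(−6) + 7·(−4) − m| / √58 = 14
|m − (−46)| = 14√58.

m = −46 ± 14√58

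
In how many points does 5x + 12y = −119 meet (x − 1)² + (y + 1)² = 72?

Substituting the line into the circle gives 169x² + 782x + 1225 = 0.
Discriminant = (782)² − 4·169·(1225) = −216576 < 0.
No real roots: the line does not meet the circle.

0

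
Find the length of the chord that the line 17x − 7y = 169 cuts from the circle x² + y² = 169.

13√2

Centre (0, 0), r² = 169. Perpendicular distance d from centre to line = |−169| / √338 = 169/√338.
Chord = 2√(r² − d²) = 2·√(169/2) = 13√2.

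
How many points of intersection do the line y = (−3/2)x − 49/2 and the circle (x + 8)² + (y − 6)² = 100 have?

0

d² = (3·(−8) + 2·6 − (−49))²/13 = 1369/13; r² = 100.
Since d² > r², the line lies outside the circle.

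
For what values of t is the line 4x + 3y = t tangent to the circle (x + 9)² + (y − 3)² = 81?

For a tangent, require d(centre, line) = r = 9.
|4·(−9) + 3·3 − t| / √25 = 9
|t − (−27)| = 9·5, so t = 18 or t = −72.

t = −72 or t = 18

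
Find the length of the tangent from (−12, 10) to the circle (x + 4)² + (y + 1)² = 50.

3√15

With centre O = (−4, −1), |OP|² = 185 and r² = 50.
By the tangent–radius right angle, tangent length = √(|PO|² − r²) = √135 = 3√15.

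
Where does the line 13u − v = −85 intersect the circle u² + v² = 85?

Substitute v = 13u + 85:
170u² + 2210u + 7140 = 0  ⟹  u² + 13u + 42 = 0
u = −6 or u = −7, giving (−6, 7) and (−7, −6).

(−7, −6) and (−6, 7)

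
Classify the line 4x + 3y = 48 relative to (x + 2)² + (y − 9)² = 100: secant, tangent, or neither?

Centre (−2, 9), r² = 100. Distance² from centre to line = (−29)²/25 = 841/25.
Since d² < r², the line cuts the circle twice.

secant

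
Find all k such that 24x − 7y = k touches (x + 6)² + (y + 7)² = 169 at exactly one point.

The line touches the circle iff its distance from (−6, −7) is 13:
|24·(−6) − 7·(−7) − k| / √625 = 13
|k − (−95)| = 13·25, so k = 230 or k = −420.

k = −420 or k = 230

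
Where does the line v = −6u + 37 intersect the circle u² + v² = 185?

(4, 13) and (8, −11)

Express v = −6u + 37 and substitute into the circle:
37u² − 444u + 1184 = 0  ⟹  u² − 12u + 32 = 0
u = 8 or u = 4, giving (8, −11) and (4, 13).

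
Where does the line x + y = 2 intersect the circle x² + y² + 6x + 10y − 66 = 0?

From the line, y = −x + 2. Substituting:
2x² − 8x − 42 = 0  ⟹  x² − 4x − 21 = 0
x = 7 or x = −3, giving (7, −5) and (−3, 5).

(−3, 5) and (7, −5)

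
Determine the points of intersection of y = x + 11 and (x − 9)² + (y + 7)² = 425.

Express y = x + 11 and substitute into the circle:
2x² + 18x − 20 = 0  ⟹  x² + 9x − 10 = 0
x = 1 or x = −10, giving (1, 12) and (−10, 1).

(−10, 1) and (1, 12)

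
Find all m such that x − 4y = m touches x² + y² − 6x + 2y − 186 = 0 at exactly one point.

The line touches the circle iff its distance from (3, −1) is 14:
|1·3 − 4·(−1) − m| / √17 = 14
|m − (7)| = 14√17.

m = 7 ± 14√17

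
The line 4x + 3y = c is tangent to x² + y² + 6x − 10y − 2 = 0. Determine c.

c = −27 or c = 33

The line touches the circle iff its distance from (−3, 5) is 6:
|4·(−3) + 3·5 − c| / √25 = 6
|c − (3)| = 6·5, so c = 33 or c = −27.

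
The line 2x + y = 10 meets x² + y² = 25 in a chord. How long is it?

2√5

Substitute y = −2x + 10:
5x² − 40x + 75 = 0  ⟹  x² − 8x + 15 = 0
x = 5 or x = 3, giving (5, 0) and (3, 4).
|(5, 0) − (3, 4)| = √((2)² + (−4)²) = 2√5.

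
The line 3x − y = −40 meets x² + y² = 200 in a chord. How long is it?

Substitute y = 3x + 40:
10x² + 240x + 1400 = 0  ⟹  x² + 24x + 140 = 0
x = −10 or x = −14, giving (−10, 10) and (−14, −2).
Chord length = distance between (−10, 10) and (−14, −2) = √160 = 4√10.

4√10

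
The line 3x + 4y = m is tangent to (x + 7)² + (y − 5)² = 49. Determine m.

For a tangent, require d(centre, line) = r = 7.
|3·(−7) + 4·5 − m| / √25 = 7
|m − (−1)| = 7·5, so m = 34 or m = −36.

m = −36 or m = 34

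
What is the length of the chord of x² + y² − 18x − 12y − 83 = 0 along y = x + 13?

Substitute y = x + 13:
2x² − 4x − 70 = 0  ⟹  x² − 2x − 35 = 0
x = 7 or x = −5, giving (7, 20) and (−5, 8).
|(7, 20) − (−5, 8)| = √((12)² + (12)²) = 12√2.

12√2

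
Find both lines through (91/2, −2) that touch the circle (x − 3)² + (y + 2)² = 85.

2x − 9y = 109 and 2x + 9y = 73

A line y − (−2) = m(x − (91/2)) is tangent when its distance from (3, −2) is √85:
(−85/2m − (0))² = 85(m² + 1)
81m² − 4 = 0, so m = 2/9 or m = −2/9.
Through (91/2, −2) these give 2x − 9y = 109 and 2x + 9y = 73.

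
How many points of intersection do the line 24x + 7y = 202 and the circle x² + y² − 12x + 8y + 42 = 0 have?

Substituting the line into the circle gives 625x² − 11628x + 54174 = 0.
Discriminant = (−11628)² − 4·625·(54174) = −224616 < 0.
No real roots: the line does not meet the circle.

0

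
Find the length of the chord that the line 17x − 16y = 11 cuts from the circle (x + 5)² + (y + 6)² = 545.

Centre (−5, −6), r² = 545. Perpendicular distance d from centre to line = |0| / √545 = 0/√545.
Chord = 2√(r² − d²) = 2·√(545) = 2√545.

2√545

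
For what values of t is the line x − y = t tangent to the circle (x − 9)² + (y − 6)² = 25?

t = 3 ± 5√2

Tangency holds when the distance from the centre (9, 6) to the line equals the radius 5:
|1·9 − 1·6 − t| / √2 = 5
|t − (3)| = 5√2.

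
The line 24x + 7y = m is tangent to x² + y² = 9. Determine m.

m = −75 or m = 75

The line touches the circle iff its distance from (0, 0) is 3:
|24·0 + 7·0 − m| / √625 = 3
|m| = 3·25, so m = 75 or m = −75.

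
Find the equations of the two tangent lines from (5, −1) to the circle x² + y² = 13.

A line y − (−1) = m(x − (5)) is tangent when its distance from (0, 0) is √13:
[m·(−5) − (1)]² = 13(m² + 1)
6m² + 5m − 6 = 0, so m = 2/3 or m = −3/2.
With m = 2/3: 2x − 3y = 13. With m = −3/2: 3x + 2y = 13.

2x − 3y = 13 and 3x + 2y = 13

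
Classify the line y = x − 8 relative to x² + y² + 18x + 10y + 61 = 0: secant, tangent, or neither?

neither

Substituting the line into the circle gives 2x² + 12x + 45 = 0.
Discriminant = (12)² − 4·2·(45) = −216 < 0.
No real roots: the line does not meet the circle.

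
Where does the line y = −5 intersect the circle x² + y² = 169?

Express y = −5 and substitute into the circle:
x² − 144 = 0
x = 12 or x = −12, giving (12, −5) and (−12, −5).

(−12, −5) and (12, −5)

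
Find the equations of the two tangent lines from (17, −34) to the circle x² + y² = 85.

7x + 6y = −85 and 9x + 2y = 85

A line y − (−34) = m(x − (17)) is tangent when its distance from (0, 0) is √85:
(−17m − (34))² = 85(m² + 1)
12m² + 68m + 63 = 0, so m = −7/6 or m = −9/2.
Through (17, −34) these give 7x + 6y = −85 and 9x + 2y = 85.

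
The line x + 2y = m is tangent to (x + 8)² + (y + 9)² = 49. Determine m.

m = −26 ± 7√5

For a tangent, require d(centre, line) = r = 7.
|1·(−8) + 2·(−9) − m| / √5 = 7
|m − (−26)| = 7√5.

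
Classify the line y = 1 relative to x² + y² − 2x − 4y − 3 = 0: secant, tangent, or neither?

Substituting the line into the circle gives x² − 2x − 6 = 0.
Δ = 4 − (−24) = 28.
Two real roots: the line is a secant.

secant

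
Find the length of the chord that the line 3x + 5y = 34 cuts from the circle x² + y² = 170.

The distance from (0, 0) to the line is 34/√34, and r² = 170.
Chord = 2√(r² − d²) = 2·√(136) = 4√34.

4√34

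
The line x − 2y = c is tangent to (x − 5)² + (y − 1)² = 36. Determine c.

The line touches the circle iff its distance from (5, 1) is 6:
|1·5 − 2·1 − c| / √5 = 6
|c − (3)| = 6√5.

c = 3 ± 6√5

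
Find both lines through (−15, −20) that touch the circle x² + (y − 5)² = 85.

Write the tangent as mx − y + (−20 − m·(−15)) = 0 and set its distance from the centre to √85:
(15m − (25))² = 85(m² + 1)
14m² − 75m + 54 = 0, so m = 6/7 or m = 9/2.
With m = 6/7: 6x − 7y = 50. With m = 9/2: 9x − 2y = −95.

6x − 7y = 50 and 9x − 2y = −95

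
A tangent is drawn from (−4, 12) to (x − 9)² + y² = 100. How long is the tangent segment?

√213

Centre (9, 0), r² = 100. |PO|² = (−13)² + (12)² = 313.
The tangent meets the radius at right angles, so tangent² = |PO|² − r² = 313 − 100 = 213.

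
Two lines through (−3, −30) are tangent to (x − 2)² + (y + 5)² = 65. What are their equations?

Let a tangent through (−3, −30) have slope m. Its distance from (2, −5) must equal √65:
[m·(5) − (25)]² = 65(m² + 1)
4m² + 25m − 56 = 0, so m = 7/4 or m = −8.
Through (−3, −30) these give 7x − 4y = 99 and 8x + y = −54.

7x − 4y = 99 and 8x + y = −54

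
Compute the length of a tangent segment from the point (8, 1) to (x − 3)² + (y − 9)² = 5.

With centre O = (3, 9), |OP|² = 89 and r² = 5.
By the tangent–radius right angle, tangent length = √(|PO|² − r²) = √84 = 2√21.

2√21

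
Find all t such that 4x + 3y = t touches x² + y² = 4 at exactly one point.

The line touches the circle iff its distance from (0, 0) is 2:
|4·0 + 3·0 − t| / √25 = 2
|t| = 2·5, so t = 10 or t = −10.

t = −10 or t = 10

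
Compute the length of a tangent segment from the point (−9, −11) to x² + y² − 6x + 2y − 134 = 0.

The centre is (3, −1) and r = 12. The square of the distance from P to the centre is 144 + 100 = 244.
Power of the point: PT² = |PO|² − r² = 100, so PT = 10.

10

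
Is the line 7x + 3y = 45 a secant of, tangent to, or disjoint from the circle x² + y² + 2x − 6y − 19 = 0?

disjoint

Centre (−1, 3), r² = 29. Distance² from centre to line = (−43)²/58 = 1849/58.
Since d² > r², the line lies outside the circle.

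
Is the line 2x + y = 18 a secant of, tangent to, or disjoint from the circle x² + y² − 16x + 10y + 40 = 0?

secant

Substituting the line into the circle gives 5x² − 108x + 544 = 0.
Δ = 11664 − 10880 = 784.
Two real roots: the line is a secant.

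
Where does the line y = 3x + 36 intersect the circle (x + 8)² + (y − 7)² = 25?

From the line, y = 3x + 36. Substituting:
10x² + 190x + 880 = 0  ⟹  x² + 19x + 88 = 0
x = −8 or x = −11, giving (−8, 12) and (−11, 3).

(−11, 3) and (−8, 12)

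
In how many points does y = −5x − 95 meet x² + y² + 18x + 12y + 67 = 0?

0

d² = (5·(−9) + 1·(−6) − (−95))²/26 = 968/13; r² = 50.
Since d² > r², the line lies outside the circle.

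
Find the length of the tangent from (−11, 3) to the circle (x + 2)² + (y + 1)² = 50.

√47

The centre is (−2, −1) and r = 5√2. The square of the distance from P to the centre is 81 + 16 = 97.
The tangent meets the radius at right angles, so tangent² = |PO|² − r² = 97 − 50 = 47.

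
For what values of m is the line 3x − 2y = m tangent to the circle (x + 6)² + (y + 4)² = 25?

m = −10 ± 5√13

Tangency holds when the distance from the centre (−6, −4) to the line equals the radius 5:
|3·(−6) − 2·(−4) − m| / √13 = 5
|m − (−10)| = 5√13.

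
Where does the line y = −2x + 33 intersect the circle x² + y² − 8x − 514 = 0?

(5, 23) and (23, −13)

Substitute y = −2x + 33:
5x² − 140x + 575 = 0  ⟹  x² − 28x + 115 = 0
x = 23 or x = 5, giving (23, −13) and (5, 23).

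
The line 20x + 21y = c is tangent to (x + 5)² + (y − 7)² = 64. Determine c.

c = −185 or c = 279

The line touches the circle iff its distance from (−5, 7) is 8:
|20·(−5) + 21·7 − c| / √841 = 8
|c − (47)| = 8·29, so c = 279 or c = −185.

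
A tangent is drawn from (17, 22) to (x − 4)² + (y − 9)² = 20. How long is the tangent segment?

Centre (4, 9), r² = 20. |PO|² = (13)² + (13)² = 338.
Power of the point: PT² = |PO|² − r² = 318, so PT = √318.

√318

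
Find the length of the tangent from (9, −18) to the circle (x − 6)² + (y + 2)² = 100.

The centre is (6, −2) and r = 10. The square of the distance from P to the centre is 9 + 256 = 265.
The tangent meets the radius at right angles, so tangent² = |PO|² − r² = 265 − 100 = 165.

√165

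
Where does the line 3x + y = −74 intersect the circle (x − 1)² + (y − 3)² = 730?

(−26, 4) and (−20, −14)

Substitute y = −3x − 74:
10x² + 460x + 5200 = 0  ⟹  x² + 46x + 520 = 0
x = −20 or x = −26, giving (−20, −14) and (−26, 4).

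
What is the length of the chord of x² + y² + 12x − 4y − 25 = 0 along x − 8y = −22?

From the line, y = (22 + x)/8. Substituting:
65x² + 780x − 1820 = 0  ⟹  x² + 12x − 28 = 0
x = 2 or x = −14, giving (2, 3) and (−14, 1).
|(2, 3) − (−14, 1)| = √((16)² + (2)²) = 2√65.

2√65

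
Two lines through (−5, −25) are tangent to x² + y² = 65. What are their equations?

A line y − (−25) = m(x − (−5)) is tangent when its distance from (0, 0) is √65:
[m·(5) − (25)]² = 65(m² + 1)
4m² + 25m − 56 = 0, so m = 7/4 or m = −8.
With m = 7/4: 7x − 4y = 65. With m = −8: 8x + y = −65.

7x − 4y = 65 and 8x + y = −65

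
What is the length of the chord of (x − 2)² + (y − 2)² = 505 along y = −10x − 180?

2√101

Substitute y = −10x − 180:
101x² + 3636x + 32623 = 0  ⟹  x² + 36x + 323 = 0
x = −17 or x = −19, giving (−17, −10) and (−19, 10).
Chord length = distance between (−17, −10) and (−19, 10) = √404 = 2√101.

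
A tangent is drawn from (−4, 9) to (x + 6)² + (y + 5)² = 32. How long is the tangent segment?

Centre (−6, −5), r² = 32. |PO|² = (2)² + (14)² = 200.
Power of the point: PT² = |PO|² − r² = 168, so PT = 2√42.

2√42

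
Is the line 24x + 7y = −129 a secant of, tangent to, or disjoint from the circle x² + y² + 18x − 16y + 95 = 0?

Substituting the line into the circle gives 625x² + 9762x + 35744 = 0.
Δ = 95296644 − 89360000 = 5936644.
Two real roots: the line is a secant.

secant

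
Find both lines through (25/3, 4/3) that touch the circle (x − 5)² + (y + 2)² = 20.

Write the tangent as mx − y + (4/3 − m·(25/3)) = 0 and set its distance from the centre to 2√5:
(−10/3m − (−10/3))² = 20(m² + 1)
2m² + 5m + 2 = 0, so m = −1/2 or m = −2.
With m = −1/2: x + 2y = 11. With m = −2: 2x + y = 18.

x + 2y = 11 and 2x + y = 18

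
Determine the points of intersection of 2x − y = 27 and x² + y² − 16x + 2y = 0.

Substitute y = 2x − 27:
5x² − 120x + 675 = 0  ⟹  x² − 24x + 135 = 0
x = 15 or x = 9, giving (15, 3) and (9, −9).

(9, −9) and (15, 3)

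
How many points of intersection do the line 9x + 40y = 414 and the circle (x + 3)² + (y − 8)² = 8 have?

0

Centre (−3, 8), r² = 8. Distance² from centre to line = (−121)²/1681 = 14641/1681.
Since d² > r², the line lies outside the circle.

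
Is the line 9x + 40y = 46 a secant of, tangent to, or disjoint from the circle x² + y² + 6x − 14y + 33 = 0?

disjoint

d² = (9·(−3) + 40·7 − (46))²/1681 = 42849/1681; r² = 25.
Since d² > r², the line lies outside the circle.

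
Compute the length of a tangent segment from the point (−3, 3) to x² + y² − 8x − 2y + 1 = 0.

√37

Centre (4, 1), r² = 16. |PO|² = (−7)² + (2)² = 53.
The tangent meets the radius at right angles, so tangent² = |PO|² − r² = 53 − 16 = 37.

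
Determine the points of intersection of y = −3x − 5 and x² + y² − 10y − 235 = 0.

(−8, 19) and (2, −11)

Substitute y = −3x − 5:
10x² + 60x − 160 = 0  ⟹  x² + 6x − 16 = 0
x = 2 or x = −8, giving (2, −11) and (−8, 19).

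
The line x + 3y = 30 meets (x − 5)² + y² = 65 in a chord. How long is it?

√10

Substitute y = (30 − x)/3:
10x² − 150x + 540 = 0  ⟹  x² − 15x + 54 = 0
x = 9 or x = 6, giving (9, 7) and (6, 8).
Chord length = distance between (9, 7) and (6, 8) = √10 = √10.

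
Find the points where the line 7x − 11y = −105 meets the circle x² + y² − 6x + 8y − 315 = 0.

Substitute y = (105 + 7x)/11:
170x² + 1360x − 17850 = 0  ⟹  x² + 8x − 105 = 0
x = 7 or x = −15, giving (7, 14) and (−15, 0).

(−15, 0) and (7, 14)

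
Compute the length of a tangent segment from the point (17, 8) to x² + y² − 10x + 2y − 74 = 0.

5√5

Centre (5, −1), r² = 100. |PO|² = (12)² + (9)² = 225.
The tangent meets the radius at right angles, so tangent² = |PO|² − r² = 225 − 100 = 125.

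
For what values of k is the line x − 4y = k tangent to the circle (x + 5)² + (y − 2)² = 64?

For a tangent, require d(centre, line) = r = 8.
|1·(−5) − 4·2 − k| / √17 = 8
|k − (−13)| = 8√17.

k = −13 ± 8√17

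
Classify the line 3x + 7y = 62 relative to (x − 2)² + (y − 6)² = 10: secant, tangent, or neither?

secant

Substituting the line into the circle gives 58x² − 316x + 106 = 0.
Δ = 99856 − 24592 = 75264.
Two real roots: the line is a secant.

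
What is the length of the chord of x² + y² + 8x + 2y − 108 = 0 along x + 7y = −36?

15√2

Express y = (−36 − x)/7 and substitute into the circle:
50x² + 450x − 4500 = 0  ⟹  x² + 9x − 90 = 0
x = 6 or x = −15, giving (6, −6) and (−15, −3).
Chord length = distance between (6, −6) and (−15, −3) = √450 = 15√2.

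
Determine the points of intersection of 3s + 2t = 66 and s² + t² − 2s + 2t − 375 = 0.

From the line, t = (66 − 3s)/2. Substituting:
13s² − 416s + 3120 = 0  ⟹  s² − 32s + 240 = 0
s = 20 or s = 12, giving (20, 3) and (12, 15).

(12, 15) and (20, 3)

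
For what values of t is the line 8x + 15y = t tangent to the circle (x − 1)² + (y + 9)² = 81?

Tangency holds when the distance from the centre (1, −9) to the line equals the radius 9:
|8·1 + 15·(−9) − t| / √289 = 9
|t − (−127)| = 9·17, so t = 26 or t = −280.

t = −280 or t = 26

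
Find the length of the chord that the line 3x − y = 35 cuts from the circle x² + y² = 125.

From the line, y = 3x − 35. Substituting:
10x² − 210x + 1100 = 0  ⟹  x² − 21x + 110 = 0
x = 11 or x = 10, giving (11, −2) and (10, −5).
|(11, −2) − (10, −5)| = √((1)² + (3)²) = √10.

√10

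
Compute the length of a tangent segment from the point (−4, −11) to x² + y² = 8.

The centre is (0, 0) and r = 2√2. The square of the distance from P to the centre is 16 + 121 = 137.
Power of the point: PT² = |PO|² − r² = 129, so PT = √129.

√129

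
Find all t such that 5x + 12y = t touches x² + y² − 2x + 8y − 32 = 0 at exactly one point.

t = −134 or t = 48

Tangency holds when the distance from the centre (1, −4) to the line equals the radius 7:
|5·1 + 12·(−4) − t| / √169 = 7
|t − (−43)| = 7·13, so t = 48 or t = −134.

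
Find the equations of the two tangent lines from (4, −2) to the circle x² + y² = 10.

Let a tangent through (4, −2) have slope m. Its distance from (0, 0) must equal √10:
[m·(−4) − (2)]² = 10(m² + 1)
3m² + 8m − 3 = 0, so m = 1/3 or m = −3.
Through (4, −2) these give x − 3y = 10 and 3x + y = 10.

x − 3y = 10 and 3x + y = 10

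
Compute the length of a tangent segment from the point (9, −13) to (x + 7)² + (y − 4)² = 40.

Centre (−7, 4), r² = 40. |PO|² = (16)² + (−17)² = 545.
Power of the point: PT² = |PO|² − r² = 505, so PT = √505.

√505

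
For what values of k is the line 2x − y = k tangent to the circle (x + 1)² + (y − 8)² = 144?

k = −10 ± 12√5

The line touches the circle iff its distance from (−1, 8) is 12:
|2·(−1) − 1·8 − k| / √5 = 12
|k − (−10)| = 12√5.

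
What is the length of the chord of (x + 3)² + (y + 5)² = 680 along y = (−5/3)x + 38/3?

8√34

Centre (−3, −5), r² = 680. Perpendicular distance d from centre to line = |−68| / √34 = 68/√34.
Chord = 2√(r² − d²) = 2·√(544) = 8√34.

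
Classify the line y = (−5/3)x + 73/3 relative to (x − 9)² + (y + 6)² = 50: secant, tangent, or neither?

Centre (9, −6), r² = 50. Distance² from centre to line = (−46)²/34 = 1058/17.
Since d² > r², the line lies outside the circle.

neither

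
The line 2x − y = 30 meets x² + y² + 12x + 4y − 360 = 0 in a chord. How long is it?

8√5

The distance from (−6, −2) to the line is 40/√5, and r² = 400.
Chord = 2√(r² − d²) = 2·√(80) = 8√5.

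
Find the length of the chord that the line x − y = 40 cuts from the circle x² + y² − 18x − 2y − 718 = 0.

Express y = x − 40 and substitute into the circle:
2x² − 100x + 962 = 0  ⟹  x² − 50x + 481 = 0
x = 37 or x = 13, giving (37, −3) and (13, −27).
|(37, −3) − (13, −27)| = √((24)² + (24)²) = 24√2.

24√2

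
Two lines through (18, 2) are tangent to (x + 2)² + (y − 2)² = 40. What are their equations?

x − 3y = 12 and x + 3y = 24

A line y − (2) = m(x − (18)) is tangent when its distance from (−2, 2) is 2√10:
(−20m − (0))² = 40(m² + 1)
9m² − 1 = 0, so m = 1/3 or m = −1/3.
Through (18, 2) these give x − 3y = 12 and x + 3y = 24.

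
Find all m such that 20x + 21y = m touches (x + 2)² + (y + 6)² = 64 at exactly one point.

m = −398 or m = 66

The line touches the circle iff its distance from (−2, −6) is 8:
|20·(−2) + 21·(−6) − m| / √841 = 8
|m − (−166)| = 8·29, so m = 66 or m = −398.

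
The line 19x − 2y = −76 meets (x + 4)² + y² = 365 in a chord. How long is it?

Centre (−4, 0), r² = 365. Perpendicular distance d from centre to line = |0| / √365 = 0/√365.
Chord = 2√(r² − d²) = 2·√(365) = 2√365.

2√365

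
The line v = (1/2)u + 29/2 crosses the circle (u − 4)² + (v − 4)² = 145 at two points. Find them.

(−5, 12) and (3, 16)

Substitute v = (29 + u)/2:
5u² + 10u − 75 = 0  ⟹  u² + 2u − 15 = 0
u = 3 or u = −5, giving (3, 16) and (−5, 12).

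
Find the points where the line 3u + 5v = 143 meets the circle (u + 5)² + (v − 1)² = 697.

(6, 25) and (11, 22)

Express v = (143 − 3u)/5 and substitute into the circle:
34u² − 578u + 2244 = 0  ⟹  u² − 17u + 66 = 0
u = 11 or u = 6, giving (11, 22) and (6, 25).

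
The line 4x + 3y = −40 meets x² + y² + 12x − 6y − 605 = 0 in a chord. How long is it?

Centre (−6, 3), r² = 650. Perpendicular distance d from centre to line = |25| / √25 = 25/√25.
Chord = 2√(r² − d²) = 2·√(625) = 50.

50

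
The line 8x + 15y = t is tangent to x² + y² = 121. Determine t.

The line touches the circle iff its distance from (0, 0) is 11:
|8·0 + 15·0 − t| / √289 = 11
|t| = 11·17, so t = 187 or t = −187.

t = −187 or t = 187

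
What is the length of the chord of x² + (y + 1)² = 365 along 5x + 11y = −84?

3√146

From the line, y = (−84 − 5x)/11. Substituting:
146x² + 730x − 38836 = 0  ⟹  x² + 5x − 266 = 0
x = 14 or x = −19, giving (14, −14) and (−19, 1).
Chord length = distance between (14, −14) and (−19, 1) = √1314 = 3√146.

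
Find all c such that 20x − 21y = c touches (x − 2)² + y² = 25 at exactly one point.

c = −105 or c = 185

For a tangent, require d(centre, line) = r = 5.
|20·2 − 21·0 − c| / √841 = 5
|c − (40)| = 5·29, so c = 185 or c = −105.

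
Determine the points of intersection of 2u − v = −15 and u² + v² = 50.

(−7, 1) and (−5, 5)

From the line, v = 2u + 15. Substituting:
5u² + 60u + 175 = 0  ⟹  u² + 12u + 35 = 0
u = −5 or u = −7, giving (−5, 5) and (−7, 1).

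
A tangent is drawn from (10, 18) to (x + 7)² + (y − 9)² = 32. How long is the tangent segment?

13√2

With centre O = (−7, 9), |OP|² = 370 and r² = 32.
The tangent meets the radius at right angles, so tangent² = |PO|² − r² = 370 − 32 = 338.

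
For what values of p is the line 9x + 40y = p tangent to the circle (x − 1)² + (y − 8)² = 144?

For a tangent, require d(centre, line) = r = 12.
|9·1 + 40·8 − p| / √1681 = 12
|p − (329)| = 12·41, so p = 821 or p = −163.

p = −163 or p = 821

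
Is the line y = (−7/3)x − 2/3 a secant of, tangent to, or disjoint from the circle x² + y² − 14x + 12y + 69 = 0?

disjoint

Substituting the line into the circle gives 58x² − 350x + 553 = 0.
Δ = 122500 − 128296 = −5796.
No real roots: the line does not meet the circle.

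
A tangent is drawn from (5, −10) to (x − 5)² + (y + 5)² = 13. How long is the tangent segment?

2√3

The centre is (5, −5) and r = √13. The square of the distance from P to the centre is 0 + 25 = 25.
The tangent meets the radius at right angles, so tangent² = |PO|² − r² = 25 − 13 = 12.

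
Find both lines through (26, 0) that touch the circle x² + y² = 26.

x − 5y = 26 and x + 5y = 26

A line y − (0) = m(x − (26)) is tangent when its distance from (0, 0) is √26:
[m·(−26) − (0)]² = 26(m² + 1)
25m² − 1 = 0, so m = 1/5 or m = −1/5.
With m = 1/5: x − 5y = 26. With m = −1/5: x + 5y = 26.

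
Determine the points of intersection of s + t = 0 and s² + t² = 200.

(−10, 10) and (10, −10)

Substitute t = −s:
2s² − 200 = 0  ⟹  s² − 100 = 0
s = 10 or s = −10, giving (10, −10) and (−10, 10).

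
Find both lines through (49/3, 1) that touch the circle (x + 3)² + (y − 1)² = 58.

3x + 7y = 56 and 3x − 7y = 42

A line y − (1) = m(x − (49/3)) is tangent when its distance from (−3, 1) is √58:
(−58/3m − (0))² = 58(m² + 1)
49m² − 9 = 0, so m = −3/7 or m = 3/7.
With m = −3/7: 3x + 7y = 56. With m = 3/7: 3x − 7y = 42.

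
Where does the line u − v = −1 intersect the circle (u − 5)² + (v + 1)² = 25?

Express v = u + 1 and substitute into the circle:
2u² − 6u + 4 = 0  ⟹  u² − 3u + 2 = 0
u = 2 or u = 1, giving (2, 3) and (1, 2).

(1, 2) and (2, 3)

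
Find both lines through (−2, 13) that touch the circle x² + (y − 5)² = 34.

3x + 5y = 59 and 5x − 3y = −49

Write the tangent as mx − y + (13 − m·(−2)) = 0 and set its distance from the centre to √34:
[m·(2) − (−8)]² = 34(m² + 1)
15m² − 16m − 15 = 0, so m = −3/5 or m = 5/3.
Through (−2, 13) these give 3x + 5y = 59 and 5x − 3y = −49.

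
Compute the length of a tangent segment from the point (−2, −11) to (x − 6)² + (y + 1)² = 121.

Centre (6, −1), r² = 121. |PO|² = (−8)² + (−10)² = 164.
Power of the point: PT² = |PO|² − r² = 43, so PT = √43.

√43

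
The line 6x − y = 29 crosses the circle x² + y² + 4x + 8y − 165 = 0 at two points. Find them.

From the line, y = 6x − 29. Substituting:
37x² − 296x + 444 = 0  ⟹  x² − 8x + 12 = 0
x = 6 or x = 2, giving (6, 7) and (2, −17).

(2, −17) and (6, 7)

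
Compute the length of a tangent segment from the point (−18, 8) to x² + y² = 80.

Centre (0, 0), r² = 80. |PO|² = (−18)² + (8)² = 388.
The tangent meets the radius at right angles, so tangent² = |PO|² − r² = 388 − 80 = 308.

2√77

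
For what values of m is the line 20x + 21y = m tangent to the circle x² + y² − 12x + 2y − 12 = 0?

m = −104 or m = 302

The line touches the circle iff its distance from (6, −1) is 7:
|20·6 + 21·(−1) − m| / √841 = 7
|m − (99)| = 7·29, so m = 302 or m = −104.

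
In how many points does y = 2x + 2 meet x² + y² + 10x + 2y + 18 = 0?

0

Substituting the line into the circle gives 5x² + 22x + 26 = 0.
Δ = 484 − 520 = −36.
No real roots: the line does not meet the circle.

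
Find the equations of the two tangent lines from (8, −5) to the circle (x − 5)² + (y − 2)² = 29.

2x + 5y = −9 and 5x − 2y = 50

Let a tangent through (8, −5) have slope m. Its distance from (5, 2) must equal √29:
[m·(−3) − (7)]² = 29(m² + 1)
10m² − 21m − 10 = 0, so m = −2/5 or m = 5/2.
Through (8, −5) these give 2x + 5y = −9 and 5x − 2y = 50.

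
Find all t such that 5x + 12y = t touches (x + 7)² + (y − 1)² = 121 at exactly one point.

t = −166 or t = 120

The line touches the circle iff its distance from (−7, 1) is 11:
|5·(−7) + 12·1 − t| / √169 = 11
|t − (−23)| = 11·13, so t = 120 or t = −166.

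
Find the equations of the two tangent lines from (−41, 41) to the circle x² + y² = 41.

5x + 4y = −41 and 4x + 5y = 41

A line y − (41) = m(x − (−41)) is tangent when its distance from (0, 0) is √41:
(41m − (−41))² = 41(m² + 1)
20m² + 41m + 20 = 0, so m = −5/4 or m = −4/5.
With m = −5/4: 5x + 4y = −41. With m = −4/5: 4x + 5y = 41.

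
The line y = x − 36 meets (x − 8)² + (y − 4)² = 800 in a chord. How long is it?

24√2

The distance from (8, 4) to the line is 32/√2, and r² = 800.
Chord = 2√(r² − d²) = 2·√(288) = 24√2.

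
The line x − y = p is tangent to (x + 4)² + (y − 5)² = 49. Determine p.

p = −9 ± 7√2

The line touches the circle iff its distance from (−4, 5) is 7:
|1·(−4) − 1·5 − p| / √2 = 7
|p − (−9)| = 7√2.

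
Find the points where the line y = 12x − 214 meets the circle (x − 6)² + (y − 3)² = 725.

Express y = 12x − 214 and substitute into the circle:
145x² − 5220x + 46400 = 0  ⟹  x² − 36x + 320 = 0
x = 20 or x = 16, giving (20, 26) and (16, −22).

(16, −22) and (20, 26)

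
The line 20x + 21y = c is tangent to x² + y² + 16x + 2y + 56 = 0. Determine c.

The line touches the circle iff its distance from (−8, −1) is 3:
|20·(−8) + 21·(−1) − c| / √841 = 3
|c − (−181)| = 3·29, so c = −94 or c = −268.

c = −268 or c = −94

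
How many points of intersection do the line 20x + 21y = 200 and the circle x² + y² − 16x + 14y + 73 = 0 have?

Substituting the line into the circle gives 841x² − 20936x + 130993 = 0.
Discriminant = (−20936)² − 4·841·(130993) = −2344356 < 0.
No real roots: the line does not meet the circle.

0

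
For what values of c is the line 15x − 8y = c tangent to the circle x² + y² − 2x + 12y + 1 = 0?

c = −39 or c = 165

The line touches the circle iff its distance from (1, −6) is 6:
|15·1 − 8·(−6) − c| / √289 = 6
|c − (63)| = 6·17, so c = 165 or c = −39.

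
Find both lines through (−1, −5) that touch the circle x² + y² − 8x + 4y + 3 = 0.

Write the tangent as mx − y + (−5 − m·(−1)) = 0 and set its distance from the centre to √17:
(5m − (3))² = 17(m² + 1)
4m² − 15m − 4 = 0, so m = −1/4 or m = 4.
With m = −1/4: x + 4y = −21. With m = 4: 4x − y = 1.

x + 4y = −21 and 4x − y = 1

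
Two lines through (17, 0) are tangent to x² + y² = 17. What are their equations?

Let a tangent through (17, 0) have slope m. Its distance from (0, 0) must equal √17:
[m·(−17) − (0)]² = 17(m² + 1)
16m² − 1 = 0, so m = 1/4 or m = −1/4.
With m = 1/4: x − 4y = 17. With m = −1/4: x + 4y = 17.

x − 4y = 17 and x + 4y = 17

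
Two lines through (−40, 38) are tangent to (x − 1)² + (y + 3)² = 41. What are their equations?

4x + 5y = 30 and 5x + 4y = −48

Write the tangent as mx − y + (38 − m·(−40)) = 0 and set its distance from the centre to √41:
[m·(41) − (−41)]² = 41(m² + 1)
20m² + 41m + 20 = 0, so m = −4/5 or m = −5/4.
Through (−40, 38) these give 4x + 5y = 30 and 5x + 4y = −48.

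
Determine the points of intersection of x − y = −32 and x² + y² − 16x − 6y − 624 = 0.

(−13, 19) and (−8, 24)

Substitute y = x + 32:
2x² + 42x + 208 = 0  ⟹  x² + 21x + 104 = 0
x = −8 or x = −13, giving (−8, 24) and (−13, 19).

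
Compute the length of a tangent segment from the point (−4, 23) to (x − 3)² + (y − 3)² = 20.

The centre is (3, 3) and r = 2√5. The square of the distance from P to the centre is 49 + 400 = 449.
By the tangent–radius right angle, tangent length = √(|PO|² − r²) = √429.

√429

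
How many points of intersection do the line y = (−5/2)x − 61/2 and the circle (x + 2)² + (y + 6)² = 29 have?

0

d² = (5·(−2) + 2·(−6) − (−61))²/29 = 1521/29; r² = 29.
Since d² > r², the line lies outside the circle.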